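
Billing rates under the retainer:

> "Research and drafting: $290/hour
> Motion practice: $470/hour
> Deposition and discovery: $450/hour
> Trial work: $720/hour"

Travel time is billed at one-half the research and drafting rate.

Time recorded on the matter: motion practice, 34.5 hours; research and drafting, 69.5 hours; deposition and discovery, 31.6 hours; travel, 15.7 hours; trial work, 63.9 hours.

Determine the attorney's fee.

Research and drafting: 69.5 × $290 = $20,155.00
Motion practice: 34.5 × $470 = $16,215.00
Deposition and discovery: 31.6 × $450 = $14,220.00
Trial work: 63.9 × $720 = $46,008.00
Subtotal: $20,155.00 + $16,215.00 + $14,220.00 + $46,008.00 = $96,598.00
Travel: 15.7 × ($290 ÷ 2) = 15.7 × $145.00 = $2,276.50
Total: $96,598.00 + $2,276.50 = $98,874.50

$98,874.50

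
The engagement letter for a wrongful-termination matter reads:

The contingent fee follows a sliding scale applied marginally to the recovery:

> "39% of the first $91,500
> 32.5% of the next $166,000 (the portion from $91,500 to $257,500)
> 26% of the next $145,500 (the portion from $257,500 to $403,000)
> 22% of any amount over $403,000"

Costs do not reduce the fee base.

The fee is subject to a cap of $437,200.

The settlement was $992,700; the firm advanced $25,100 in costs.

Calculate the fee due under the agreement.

$257,199.00

Fee base is the gross recovery, $992,700; costs are reimbursed separately.
First $91,500 at 39% = $35,685.00
Next $166,000 at 32.5% = $53,950.00
Next $145,500 at 26% = $37,830.00
Remaining $589,700 at 22% = $129,734.00
Fee: $35,685.00 + $53,950.00 + $37,830.00 + $129,734.00 = $257,199.00
$257,199.00 is under the $437,200 cap.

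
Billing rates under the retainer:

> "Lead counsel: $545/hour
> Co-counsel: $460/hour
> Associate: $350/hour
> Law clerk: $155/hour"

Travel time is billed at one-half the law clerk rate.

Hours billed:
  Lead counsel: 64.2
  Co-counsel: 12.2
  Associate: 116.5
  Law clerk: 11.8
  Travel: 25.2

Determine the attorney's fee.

Lead counsel: 64.2 × $545 = $34,989.00
Co-counsel: 12.2 × $460 = $5,612.00
Associate: 116.5 × $350 = $40,775.00
Law clerk: 11.8 × $155 = $1,829.00
Subtotal: $34,989.00 + $5,612.00 + $40,775.00 + $1,829.00 = $83,205.00
Travel: 25.2 × ($155 ÷ 2) = 25.2 × $77.50 = $1,953.00
Total: $83,205.00 + $1,953.00 = $85,158.00

$85,158.00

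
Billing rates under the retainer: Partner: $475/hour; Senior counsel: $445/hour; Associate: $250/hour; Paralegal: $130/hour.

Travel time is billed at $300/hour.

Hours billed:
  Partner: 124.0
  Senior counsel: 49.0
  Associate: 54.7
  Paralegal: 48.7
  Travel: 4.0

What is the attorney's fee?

Partner: 124.0 × $475 = $58,900.00
Senior counsel: 49.0 × $445 = $21,805.00
Associate: 54.7 × $250 = $13,675.00
Paralegal: 48.7 × $130 = $6,331.00
Subtotal: $58,900.00 + $21,805.00 + $13,675.00 + $6,331.00 = $100,711.00
Travel: 4.0 × $300 = $1,200.00
Total: $100,711.00 + $1,200.00 = $101,911.00

$101,911.00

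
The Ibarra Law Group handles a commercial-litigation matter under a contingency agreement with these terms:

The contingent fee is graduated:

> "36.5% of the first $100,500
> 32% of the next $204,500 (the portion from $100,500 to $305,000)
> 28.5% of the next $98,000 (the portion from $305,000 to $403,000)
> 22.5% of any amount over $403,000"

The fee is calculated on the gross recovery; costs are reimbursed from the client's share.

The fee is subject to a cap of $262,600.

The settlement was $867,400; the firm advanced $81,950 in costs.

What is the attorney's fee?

Fee base is the gross recovery, $867,400; costs are reimbursed separately.
First $100,500 at 36.5% = $36,682.50
Next $204,500 at 32% = $65,440.00
Next $98,000 at 28.5% = $27,930.00
Remaining $464,400 at 22.5% = $104,490.00
Fee: $36,682.50 + $65,440.00 + $27,930.00 + $104,490.00 = $234,542.50
$234,542.50 is under the $262,600 cap.

$234,542.50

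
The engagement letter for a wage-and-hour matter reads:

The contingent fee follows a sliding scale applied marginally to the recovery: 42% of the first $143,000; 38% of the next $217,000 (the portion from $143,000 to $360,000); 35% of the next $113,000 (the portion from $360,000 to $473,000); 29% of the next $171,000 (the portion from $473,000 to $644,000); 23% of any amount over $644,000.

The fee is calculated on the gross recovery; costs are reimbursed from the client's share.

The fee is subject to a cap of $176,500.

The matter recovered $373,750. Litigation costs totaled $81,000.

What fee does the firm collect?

Fee base is the gross recovery, $373,750; costs are reimbursed separately.
First $143,000 at 42% = $60,060.00
Next $217,000 at 38% = $82,460.00
Remaining $13,750 at 35% = $4,812.50
Fee: $60,060.00 + $82,460.00 + $4,812.50 = $147,332.50
$147,332.50 is under the $176,500 cap.

$147,332.50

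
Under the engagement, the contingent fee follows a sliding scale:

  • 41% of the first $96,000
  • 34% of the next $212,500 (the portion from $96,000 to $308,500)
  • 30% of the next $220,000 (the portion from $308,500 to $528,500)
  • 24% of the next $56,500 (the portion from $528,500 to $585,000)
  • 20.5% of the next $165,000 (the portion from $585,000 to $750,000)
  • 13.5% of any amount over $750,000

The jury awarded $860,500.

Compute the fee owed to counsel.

First $96,000 at 41% = $39,360.00
Next $212,500 at 34% = $72,250.00
Next $220,000 at 30% = $66,000.00
Next $56,500 at 24% = $13,560.00
Next $165,000 at 20.5% = $33,825.00
Remaining $110,500 at 13.5% = $14,917.50
Fee: $39,360.00 + $72,250.00 + $66,000.00 + $13,560.00 + $33,825.00 + $14,917.50 = $239,912.50

$239,912.50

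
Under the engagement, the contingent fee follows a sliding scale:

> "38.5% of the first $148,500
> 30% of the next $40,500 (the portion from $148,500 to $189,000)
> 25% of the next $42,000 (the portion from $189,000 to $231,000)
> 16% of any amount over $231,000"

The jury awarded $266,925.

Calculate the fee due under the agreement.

$85,570.50

First $148,500 at 38.5% = $57,172.50
Next $40,500 at 30% = $12,150.00
Next $42,000 at 25% = $10,500.00
Remaining $35,925 at 16% = $5,748.00
Fee: $57,172.50 + $12,150.00 + $10,500.00 + $5,748.00 = $85,570.50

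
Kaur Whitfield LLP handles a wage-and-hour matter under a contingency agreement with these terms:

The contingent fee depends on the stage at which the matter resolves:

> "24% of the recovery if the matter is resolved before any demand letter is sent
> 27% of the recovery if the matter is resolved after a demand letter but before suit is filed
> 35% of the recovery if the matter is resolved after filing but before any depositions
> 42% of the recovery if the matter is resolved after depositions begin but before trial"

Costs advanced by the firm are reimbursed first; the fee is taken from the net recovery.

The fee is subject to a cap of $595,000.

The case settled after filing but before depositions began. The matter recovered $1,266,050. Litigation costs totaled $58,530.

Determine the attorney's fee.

$422,632.00

Fee base (net of costs): $1,266,050 − $58,530 = $1,207,520
The matter settled after filing but before depositions began, so the 35% rate applies.
$1,207,520 × 35% = $422,632.00
$422,632.00 is under the $595,000 cap.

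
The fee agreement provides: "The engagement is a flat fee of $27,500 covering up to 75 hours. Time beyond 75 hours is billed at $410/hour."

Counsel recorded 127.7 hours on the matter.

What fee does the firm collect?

$49,107.00

Flat fee: $27,500.00
Excess hours: 127.7 − 75 = 52.7
Overrun: 52.7 × $410 = $21,607.00
Total: $27,500.00 + $21,607.00 = $49,107.00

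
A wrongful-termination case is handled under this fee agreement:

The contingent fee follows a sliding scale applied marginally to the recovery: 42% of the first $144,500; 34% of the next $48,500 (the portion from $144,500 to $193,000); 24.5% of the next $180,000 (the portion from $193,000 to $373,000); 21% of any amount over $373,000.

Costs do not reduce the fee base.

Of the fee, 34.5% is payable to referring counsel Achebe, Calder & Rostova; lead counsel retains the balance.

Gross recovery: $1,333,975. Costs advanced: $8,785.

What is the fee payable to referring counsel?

Fee base is the gross recovery, $1,333,975; costs are reimbursed separately.
First $144,500 at 42% = $60,690.00
Next $48,500 at 34% = $16,490.00
Next $180,000 at 24.5% = $44,100.00
Remaining $960,975 at 21% = $201,804.75
Fee: $60,690.00 + $16,490.00 + $44,100.00 + $201,804.75 = $323,084.75
Referral share: 34.5% of $323,084.75 = $111,464.24; lead counsel retains $323,084.75 − $111,464.24 = $211,620.51.

$111,464.24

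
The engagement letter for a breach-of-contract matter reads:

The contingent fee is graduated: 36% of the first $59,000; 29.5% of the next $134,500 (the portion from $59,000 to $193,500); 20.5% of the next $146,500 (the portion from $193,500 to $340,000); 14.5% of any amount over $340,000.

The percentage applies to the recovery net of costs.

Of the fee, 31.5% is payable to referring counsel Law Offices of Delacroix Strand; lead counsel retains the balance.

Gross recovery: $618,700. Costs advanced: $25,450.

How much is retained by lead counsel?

Fee base (net of costs): $618,700 − $25,450 = $593,250
First $59,000 at 36% = $21,240.00
Next $134,500 at 29.5% = $39,677.50
Next $146,500 at 20.5% = $30,032.50
Remaining $253,250 at 14.5% = $36,721.25
Fee: $21,240.00 + $39,677.50 + $30,032.50 + $36,721.25 = $127,671.25
Referral share: 31.5% of $127,671.25 = $40,216.44; lead counsel retains $127,671.25 − $40,216.44 = $87,454.81.

$87,454.81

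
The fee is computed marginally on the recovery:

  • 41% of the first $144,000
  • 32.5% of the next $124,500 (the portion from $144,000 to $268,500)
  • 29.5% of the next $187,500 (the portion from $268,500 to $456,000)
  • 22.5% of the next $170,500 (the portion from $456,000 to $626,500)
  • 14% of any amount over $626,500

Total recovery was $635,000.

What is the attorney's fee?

First $144,000 at 41% = $59,040.00
Next $124,500 at 32.5% = $40,462.50
Next $187,500 at 29.5% = $55,312.50
Next $170,500 at 22.5% = $38,362.50
Remaining $8,500 at 14% = $1,190.00
Fee: $59,040.00 + $40,462.50 + $55,312.50 + $38,362.50 + $1,190.00 = $194,367.50

$194,367.50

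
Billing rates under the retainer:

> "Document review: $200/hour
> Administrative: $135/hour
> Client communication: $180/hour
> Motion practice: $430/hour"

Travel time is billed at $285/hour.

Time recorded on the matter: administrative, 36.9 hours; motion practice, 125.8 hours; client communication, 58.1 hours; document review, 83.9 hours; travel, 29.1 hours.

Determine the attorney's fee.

$94,607.00

Document review: 83.9 × $200 = $16,780.00
Administrative: 36.9 × $135 = $4,981.50
Client communication: 58.1 × $180 = $10,458.00
Motion practice: 125.8 × $430 = $54,094.00
Subtotal: $16,780.00 + $4,981.50 + $10,458.00 + $54,094.00 = $86,313.50
Travel: 29.1 × $285 = $8,293.50
Total: $86,313.50 + $8,293.50 = $94,607.00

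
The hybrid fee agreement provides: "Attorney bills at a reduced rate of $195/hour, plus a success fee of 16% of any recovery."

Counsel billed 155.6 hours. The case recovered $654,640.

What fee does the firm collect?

Hourly: 155.6 × $195 = $30,342.00
Success fee: 16% of $654,640 = $104,742.40
Total: $30,342.00 + $104,742.40 = $135,084.40

$135,084.40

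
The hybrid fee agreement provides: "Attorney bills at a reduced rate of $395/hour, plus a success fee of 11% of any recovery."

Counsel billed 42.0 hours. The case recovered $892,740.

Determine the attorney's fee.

$114,791.40

Hourly: 42.0 × $395 = $16,590.00
Success fee: 11% of $892,740 = $98,201.40
Total: $16,590.00 + $98,201.40 = $114,791.40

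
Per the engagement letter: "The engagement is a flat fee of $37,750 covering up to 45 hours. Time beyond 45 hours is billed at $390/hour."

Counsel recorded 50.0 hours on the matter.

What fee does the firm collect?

Flat fee: $37,750.00
Excess hours: 50.0 − 45 = 5.0
Overrun: 5.0 × $390 = $1,950.00
Total: $37,750.00 + $1,950.00 = $39,700.00

$39,700.00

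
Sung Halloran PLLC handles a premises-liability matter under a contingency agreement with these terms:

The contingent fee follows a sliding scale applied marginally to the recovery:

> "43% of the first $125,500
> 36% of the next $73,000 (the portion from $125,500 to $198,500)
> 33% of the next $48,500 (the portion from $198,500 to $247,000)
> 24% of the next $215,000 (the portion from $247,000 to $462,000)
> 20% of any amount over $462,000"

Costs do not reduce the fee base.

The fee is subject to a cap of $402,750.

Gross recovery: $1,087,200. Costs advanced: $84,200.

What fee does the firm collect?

Fee base is the gross recovery, $1,087,200; costs are reimbursed separately.
First $125,500 at 43% = $53,965.00
Next $73,000 at 36% = $26,280.00
Next $48,500 at 33% = $16,005.00
Next $215,000 at 24% = $51,600.00
Remaining $625,200 at 20% = $125,040.00
Fee: $53,965.00 + $26,280.00 + $16,005.00 + $51,600.00 + $125,040.00 = $272,890.00
$272,890.00 is under the $402,750 cap.

$272,890.00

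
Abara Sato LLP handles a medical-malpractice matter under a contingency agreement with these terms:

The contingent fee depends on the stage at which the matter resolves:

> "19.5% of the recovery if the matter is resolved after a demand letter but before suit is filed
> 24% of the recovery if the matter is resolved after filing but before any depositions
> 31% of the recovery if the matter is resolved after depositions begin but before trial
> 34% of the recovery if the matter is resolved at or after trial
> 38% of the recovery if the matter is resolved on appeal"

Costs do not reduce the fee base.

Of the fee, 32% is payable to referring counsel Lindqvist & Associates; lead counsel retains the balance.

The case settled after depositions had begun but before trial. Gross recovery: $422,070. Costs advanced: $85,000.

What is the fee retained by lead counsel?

Fee base is the gross recovery, $422,070; costs are reimbursed separately.
The matter settled after depositions had begun but before trial, so the 31% rate applies.
$422,070 × 31% = $130,841.70
Referral share: 32% of $130,841.70 = $41,869.34; lead counsel retains $130,841.70 − $41,869.34 = $88,972.36.

$88,972.36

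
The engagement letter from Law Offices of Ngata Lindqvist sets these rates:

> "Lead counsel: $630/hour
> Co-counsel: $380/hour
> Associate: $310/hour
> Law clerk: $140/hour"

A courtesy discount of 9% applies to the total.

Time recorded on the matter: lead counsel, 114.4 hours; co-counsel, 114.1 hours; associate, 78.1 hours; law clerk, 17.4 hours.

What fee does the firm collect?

$129,290.07

Lead counsel: 114.4 × $630 = $72,072.00
Co-counsel: 114.1 × $380 = $43,358.00
Associate: 78.1 × $310 = $24,211.00
Law clerk: 17.4 × $140 = $2,436.00
Subtotal: $142,077.00
Less 9% discount: −$12,786.93
Total: $142,077.00 − $12,786.93 = $129,290.07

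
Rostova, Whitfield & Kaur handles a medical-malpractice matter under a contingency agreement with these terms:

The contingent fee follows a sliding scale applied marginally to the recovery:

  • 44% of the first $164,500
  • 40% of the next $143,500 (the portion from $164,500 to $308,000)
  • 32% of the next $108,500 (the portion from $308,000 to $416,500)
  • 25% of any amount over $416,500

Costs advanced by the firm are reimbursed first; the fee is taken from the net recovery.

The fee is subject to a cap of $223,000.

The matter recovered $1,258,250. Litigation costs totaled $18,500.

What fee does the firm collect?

$223,000.00

Fee base (net of costs): $1,258,250 − $18,500 = $1,239,750
First $164,500 at 44% = $72,380.00
Next $143,500 at 40% = $57,400.00
Next $108,500 at 32% = $34,720.00
Remaining $823,250 at 25% = $205,812.50
Fee: $72,380.00 + $57,400.00 + $34,720.00 + $205,812.50 = $370,312.50
$370,312.50 exceeds the $223,000 cap, so the fee is capped at $223,000.00.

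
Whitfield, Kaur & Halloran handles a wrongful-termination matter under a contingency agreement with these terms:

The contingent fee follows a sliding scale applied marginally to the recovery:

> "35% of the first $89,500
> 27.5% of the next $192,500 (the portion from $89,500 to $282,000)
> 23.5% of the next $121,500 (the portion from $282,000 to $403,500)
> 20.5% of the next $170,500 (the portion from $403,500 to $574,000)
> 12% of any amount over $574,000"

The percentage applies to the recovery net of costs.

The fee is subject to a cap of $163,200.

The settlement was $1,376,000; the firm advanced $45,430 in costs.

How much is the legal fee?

Fee base (net of costs): $1,376,000 − $45,430 = $1,330,570
First $89,500 at 35% = $31,325.00
Next $192,500 at 27.5% = $52,937.50
Next $121,500 at 23.5% = $28,552.50
Next $170,500 at 20.5% = $34,952.50
Remaining $756,570 at 12% = $90,788.40
Fee: $31,325.00 + $52,937.50 + $28,552.50 + $34,952.50 + $90,788.40 = $238,555.90
$238,555.90 exceeds the $163,200 cap, so the fee is capped at $163,200.00.

$163,200.00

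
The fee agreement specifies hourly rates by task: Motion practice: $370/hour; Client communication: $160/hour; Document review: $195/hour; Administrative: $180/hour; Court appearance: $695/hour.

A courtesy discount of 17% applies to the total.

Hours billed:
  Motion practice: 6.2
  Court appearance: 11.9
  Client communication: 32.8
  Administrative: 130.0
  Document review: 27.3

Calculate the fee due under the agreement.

Motion practice: 6.2 × $370 = $2,294.00
Client communication: 32.8 × $160 = $5,248.00
Document review: 27.3 × $195 = $5,323.50
Administrative: 130.0 × $180 = $23,400.00
Court appearance: 11.9 × $695 = $8,270.50
Subtotal: $44,536.00
Less 17% discount: −$7,571.12
Total: $44,536.00 − $7,571.12 = $36,964.88

$36,964.88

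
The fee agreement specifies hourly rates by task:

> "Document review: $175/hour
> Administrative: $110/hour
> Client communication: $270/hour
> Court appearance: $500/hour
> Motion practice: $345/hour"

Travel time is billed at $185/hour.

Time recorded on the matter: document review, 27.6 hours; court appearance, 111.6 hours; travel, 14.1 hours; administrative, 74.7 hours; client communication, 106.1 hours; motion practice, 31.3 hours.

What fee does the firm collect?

$110,901.00

Document review: 27.6 × $175 = $4,830.00
Administrative: 74.7 × $110 = $8,217.00
Client communication: 106.1 × $270 = $28,647.00
Court appearance: 111.6 × $500 = $55,800.00
Motion practice: 31.3 × $345 = $10,798.50
Subtotal: $4,830.00 + $8,217.00 + $28,647.00 + $55,800.00 + $10,798.50 = $108,292.50
Travel: 14.1 × $185 = $2,608.50
Total: $108,292.50 + $2,608.50 = $110,901.00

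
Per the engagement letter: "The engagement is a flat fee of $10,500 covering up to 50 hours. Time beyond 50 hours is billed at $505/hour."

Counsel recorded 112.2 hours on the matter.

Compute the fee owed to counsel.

$41,911.00

Flat fee: $10,500.00
Excess hours: 112.2 − 50 = 62.2
Overrun: 62.2 × $505 = $31,411.00
Total: $10,500.00 + $31,411.00 = $41,911.00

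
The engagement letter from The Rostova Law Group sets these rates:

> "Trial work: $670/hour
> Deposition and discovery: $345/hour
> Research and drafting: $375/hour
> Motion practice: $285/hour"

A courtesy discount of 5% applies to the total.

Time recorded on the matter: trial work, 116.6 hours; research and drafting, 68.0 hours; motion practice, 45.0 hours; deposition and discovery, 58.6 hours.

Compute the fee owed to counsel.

Trial work: 116.6 × $670 = $78,122.00
Deposition and discovery: 58.6 × $345 = $20,217.00
Research and drafting: 68.0 × $375 = $25,500.00
Motion practice: 45.0 × $285 = $12,825.00
Subtotal: $136,664.00
Less 5% discount: −$6,833.20
Total: $136,664.00 − $6,833.20 = $129,830.80

$129,830.80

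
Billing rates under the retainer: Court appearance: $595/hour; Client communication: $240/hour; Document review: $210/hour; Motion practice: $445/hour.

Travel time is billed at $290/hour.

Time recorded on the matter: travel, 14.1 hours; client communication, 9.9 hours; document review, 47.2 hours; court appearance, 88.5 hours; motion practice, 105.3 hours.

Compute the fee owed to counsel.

$115,893.00

Court appearance: 88.5 × $595 = $52,657.50
Client communication: 9.9 × $240 = $2,376.00
Document review: 47.2 × $210 = $9,912.00
Motion practice: 105.3 × $445 = $46,858.50
Subtotal: $52,657.50 + $2,376.00 + $9,912.00 + $46,858.50 = $111,804.00
Travel: 14.1 × $290 = $4,089.00
Total: $111,804.00 + $4,089.00 = $115,893.00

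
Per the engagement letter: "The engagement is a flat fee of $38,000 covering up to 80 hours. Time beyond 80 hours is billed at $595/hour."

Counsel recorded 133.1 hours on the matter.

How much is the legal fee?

$69,594.50

Flat fee: $38,000.00
Excess hours: 133.1 − 80 = 53.1
Overrun: 53.1 × $595 = $31,594.50
Total: $38,000.00 + $31,594.50 = $69,594.50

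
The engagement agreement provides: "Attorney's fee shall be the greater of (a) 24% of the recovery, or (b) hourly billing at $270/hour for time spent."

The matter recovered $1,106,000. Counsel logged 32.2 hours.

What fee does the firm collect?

(a) 24% of $1,106,000 = $265,440.00
(b) 32.2 × $270 = $8,694.00
The greater is (a): $265,440.00.

$265,440.00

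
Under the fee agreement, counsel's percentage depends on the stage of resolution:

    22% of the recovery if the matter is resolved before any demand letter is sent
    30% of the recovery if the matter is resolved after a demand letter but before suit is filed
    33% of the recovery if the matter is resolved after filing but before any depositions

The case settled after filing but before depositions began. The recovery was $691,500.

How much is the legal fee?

The matter settled after filing but before depositions began, so the 33% rate applies.
$691,500 × 33% = $228,195.00

$228,195.00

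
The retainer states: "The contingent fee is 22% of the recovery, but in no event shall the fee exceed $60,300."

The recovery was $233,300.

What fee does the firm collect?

$51,326.00

22% of $233,300 = $51,326.00
That is under the $60,300 cap.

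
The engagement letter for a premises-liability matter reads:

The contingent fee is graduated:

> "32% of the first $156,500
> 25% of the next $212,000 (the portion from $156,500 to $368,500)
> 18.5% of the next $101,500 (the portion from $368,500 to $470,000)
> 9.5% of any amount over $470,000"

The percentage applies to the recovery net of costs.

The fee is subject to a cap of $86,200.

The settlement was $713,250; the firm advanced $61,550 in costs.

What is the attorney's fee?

Fee base (net of costs): $713,250 − $61,550 = $651,700
First $156,500 at 32% = $50,080.00
Next $212,000 at 25% = $53,000.00
Next $101,500 at 18.5% = $18,777.50
Remaining $181,700 at 9.5% = $17,261.50
Fee: $50,080.00 + $53,000.00 + $18,777.50 + $17,261.50 = $139,119.00
$139,119.00 exceeds the $86,200 cap, so the fee is capped at $86,200.00.

$86,200.00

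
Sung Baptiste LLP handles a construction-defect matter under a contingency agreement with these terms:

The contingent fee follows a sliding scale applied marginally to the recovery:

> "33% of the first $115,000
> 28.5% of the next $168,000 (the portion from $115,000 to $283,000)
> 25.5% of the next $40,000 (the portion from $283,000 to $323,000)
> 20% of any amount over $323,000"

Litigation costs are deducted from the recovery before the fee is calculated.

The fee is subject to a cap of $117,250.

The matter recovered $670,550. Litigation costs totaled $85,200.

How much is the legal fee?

$117,250.00

Fee base (net of costs): $670,550 − $85,200 = $585,350
First $115,000 at 33% = $37,950.00
Next $168,000 at 28.5% = $47,880.00
Next $40,000 at 25.5% = $10,200.00
Remaining $262,350 at 20% = $52,470.00
Fee: $37,950.00 + $47,880.00 + $10,200.00 + $52,470.00 = $148,500.00
$148,500.00 exceeds the $117,250 cap, so the fee is capped at $117,250.00.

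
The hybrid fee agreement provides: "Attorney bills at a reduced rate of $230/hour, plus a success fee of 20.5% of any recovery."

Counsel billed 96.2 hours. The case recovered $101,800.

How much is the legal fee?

Hourly: 96.2 × $230 = $22,126.00
Success fee: 20.5% of $101,800 = $20,869.00
Total: $22,126.00 + $20,869.00 = $42,995.00

$42,995.00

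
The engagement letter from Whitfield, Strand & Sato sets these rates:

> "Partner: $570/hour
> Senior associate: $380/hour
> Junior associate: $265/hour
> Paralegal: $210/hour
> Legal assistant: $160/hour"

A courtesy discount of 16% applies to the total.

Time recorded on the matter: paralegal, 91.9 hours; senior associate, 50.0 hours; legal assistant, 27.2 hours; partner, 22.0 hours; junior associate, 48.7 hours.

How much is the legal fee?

Partner: 22.0 × $570 = $12,540.00
Senior associate: 50.0 × $380 = $19,000.00
Junior associate: 48.7 × $265 = $12,905.50
Paralegal: 91.9 × $210 = $19,299.00
Legal assistant: 27.2 × $160 = $4,352.00
Subtotal: $68,096.50
Less 16% discount: −$10,895.44
Total: $68,096.50 − $10,895.44 = $57,201.06

$57,201.06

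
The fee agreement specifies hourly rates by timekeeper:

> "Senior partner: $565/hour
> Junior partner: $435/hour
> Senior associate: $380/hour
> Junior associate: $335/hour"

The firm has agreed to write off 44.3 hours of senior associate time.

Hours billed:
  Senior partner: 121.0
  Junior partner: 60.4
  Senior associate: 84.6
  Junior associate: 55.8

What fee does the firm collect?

Senior partner: 121.0 × $565 = $68,365.00
Junior partner: 60.4 × $435 = $26,274.00
Senior associate: 84.6 × $380 = $32,148.00
Junior associate: 55.8 × $335 = $18,693.00
Subtotal: $145,480.00
Write-off: 44.3 × $380 = $16,834.00
Total: $145,480.00 − $16,834.00 = $128,646.00

$128,646.00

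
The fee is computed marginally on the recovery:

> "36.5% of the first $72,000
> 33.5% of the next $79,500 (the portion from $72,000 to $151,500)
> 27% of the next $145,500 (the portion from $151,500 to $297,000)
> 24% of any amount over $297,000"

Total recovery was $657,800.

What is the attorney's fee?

$178,789.50

First $72,000 at 36.5% = $26,280.00
Next $79,500 at 33.5% = $26,632.50
Next $145,500 at 27% = $39,285.00
Remaining $360,800 at 24% = $86,592.00
Fee: $26,280.00 + $26,632.50 + $39,285.00 + $86,592.00 = $178,789.50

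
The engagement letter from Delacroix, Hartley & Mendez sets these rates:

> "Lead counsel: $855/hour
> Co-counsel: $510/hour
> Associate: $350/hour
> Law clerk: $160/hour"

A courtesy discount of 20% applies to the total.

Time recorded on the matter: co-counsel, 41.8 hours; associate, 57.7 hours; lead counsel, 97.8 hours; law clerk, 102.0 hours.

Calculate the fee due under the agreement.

$113,161.60

Lead counsel: 97.8 × $855 = $83,619.00
Co-counsel: 41.8 × $510 = $21,318.00
Associate: 57.7 × $350 = $20,195.00
Law clerk: 102.0 × $160 = $16,320.00
Subtotal: $141,452.00
Less 20% discount: −$28,290.40
Total: $141,452.00 − $28,290.40 = $113,161.60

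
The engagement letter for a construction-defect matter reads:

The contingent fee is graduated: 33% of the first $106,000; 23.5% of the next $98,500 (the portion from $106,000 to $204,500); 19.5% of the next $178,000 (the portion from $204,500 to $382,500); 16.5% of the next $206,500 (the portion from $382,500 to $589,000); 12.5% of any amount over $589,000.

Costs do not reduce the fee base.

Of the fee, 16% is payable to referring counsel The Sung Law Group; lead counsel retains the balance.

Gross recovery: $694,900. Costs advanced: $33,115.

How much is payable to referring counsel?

$22,423.60

Fee base is the gross recovery, $694,900; costs are reimbursed separately.
First $106,000 at 33% = $34,980.00
Next $98,500 at 23.5% = $23,147.50
Next $178,000 at 19.5% = $34,710.00
Next $206,500 at 16.5% = $34,072.50
Remaining $105,900 at 12.5% = $13,237.50
Fee: $34,980.00 + $23,147.50 + $34,710.00 + $34,072.50 + $13,237.50 = $140,147.50
Referral share: 16% of $140,147.50 = $22,423.60; lead counsel retains $140,147.50 − $22,423.60 = $117,723.90.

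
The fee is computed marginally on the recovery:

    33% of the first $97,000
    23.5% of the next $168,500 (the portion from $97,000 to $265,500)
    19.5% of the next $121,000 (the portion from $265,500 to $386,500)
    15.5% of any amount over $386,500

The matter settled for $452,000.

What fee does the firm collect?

$105,355.00

First $97,000 at 33% = $32,010.00
Next $168,500 at 23.5% = $39,597.50
Next $121,000 at 19.5% = $23,595.00
Remaining $65,500 at 15.5% = $10,152.50
Fee: $32,010.00 + $39,597.50 + $23,595.00 + $10,152.50 = $105,355.00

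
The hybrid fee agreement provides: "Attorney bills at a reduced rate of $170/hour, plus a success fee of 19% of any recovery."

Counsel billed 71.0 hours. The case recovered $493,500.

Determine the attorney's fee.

$105,835.00

Hourly: 71.0 × $170 = $12,070.00
Success fee: 19% of $493,500 = $93,765.00
Total: $12,070.00 + $93,765.00 = $105,835.00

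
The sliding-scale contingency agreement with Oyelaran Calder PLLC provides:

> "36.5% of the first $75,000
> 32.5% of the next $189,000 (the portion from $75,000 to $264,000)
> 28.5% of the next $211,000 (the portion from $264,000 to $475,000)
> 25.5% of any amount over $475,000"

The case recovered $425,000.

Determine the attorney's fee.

First $75,000 at 36.5% = $27,375.00
Next $189,000 at 32.5% = $61,425.00
Remaining $161,000 at 28.5% = $45,885.00
Fee: $27,375.00 + $61,425.00 + $45,885.00 = $134,685.00

$134,685.00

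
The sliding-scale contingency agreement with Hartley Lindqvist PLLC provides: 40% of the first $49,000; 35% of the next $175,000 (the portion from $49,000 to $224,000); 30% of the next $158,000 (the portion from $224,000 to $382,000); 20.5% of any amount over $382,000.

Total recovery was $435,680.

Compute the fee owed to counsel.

$139,254.40

First $49,000 at 40% = $19,600.00
Next $175,000 at 35% = $61,250.00
Next $158,000 at 30% = $47,400.00
Remaining $53,680 at 20.5% = $11,004.40
Fee: $19,600.00 + $61,250.00 + $47,400.00 + $11,004.40 = $139,254.40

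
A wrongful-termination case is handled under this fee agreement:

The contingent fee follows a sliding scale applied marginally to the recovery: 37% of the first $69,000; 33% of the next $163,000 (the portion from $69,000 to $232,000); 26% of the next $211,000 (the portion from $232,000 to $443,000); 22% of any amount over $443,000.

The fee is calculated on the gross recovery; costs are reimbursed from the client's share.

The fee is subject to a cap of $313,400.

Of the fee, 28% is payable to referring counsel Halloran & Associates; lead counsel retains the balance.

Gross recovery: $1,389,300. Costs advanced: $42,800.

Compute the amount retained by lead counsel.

$225,648.00

Fee base is the gross recovery, $1,389,300; costs are reimbursed separately.
First $69,000 at 37% = $25,530.00
Next $163,000 at 33% = $53,790.00
Next $211,000 at 26% = $54,860.00
Remaining $946,300 at 22% = $208,186.00
Fee: $25,530.00 + $53,790.00 + $54,860.00 + $208,186.00 = $342,366.00
$342,366.00 exceeds the $313,400 cap, so the fee is capped at $313,400.00.
Referral share: 28% of $313,400.00 = $87,752.00; lead counsel retains $313,400.00 − $87,752.00 = $225,648.00.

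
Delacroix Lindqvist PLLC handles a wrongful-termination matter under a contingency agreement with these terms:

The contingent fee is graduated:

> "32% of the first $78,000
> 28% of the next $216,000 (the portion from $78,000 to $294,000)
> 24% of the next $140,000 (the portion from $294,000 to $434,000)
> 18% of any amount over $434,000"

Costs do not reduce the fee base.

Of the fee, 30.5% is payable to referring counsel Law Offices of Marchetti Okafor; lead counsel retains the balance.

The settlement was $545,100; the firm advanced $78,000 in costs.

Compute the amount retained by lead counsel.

$96,631.41

Fee base is the gross recovery, $545,100; costs are reimbursed separately.
First $78,000 at 32% = $24,960.00
Next $216,000 at 28% = $60,480.00
Next $140,000 at 24% = $33,600.00
Remaining $111,100 at 18% = $19,998.00
Fee: $24,960.00 + $60,480.00 + $33,600.00 + $19,998.00 = $139,038.00
Referral share: 30.5% of $139,038.00 = $42,406.59; lead counsel retains $139,038.00 − $42,406.59 = $96,631.41.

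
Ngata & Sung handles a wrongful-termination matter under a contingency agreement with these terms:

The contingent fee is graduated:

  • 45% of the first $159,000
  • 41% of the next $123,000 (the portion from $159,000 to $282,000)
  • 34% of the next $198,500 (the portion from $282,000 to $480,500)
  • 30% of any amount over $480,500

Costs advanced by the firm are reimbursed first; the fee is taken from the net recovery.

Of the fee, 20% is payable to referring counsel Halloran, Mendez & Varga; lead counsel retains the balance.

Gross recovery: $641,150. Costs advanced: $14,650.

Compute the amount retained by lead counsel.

Fee base (net of costs): $641,150 − $14,650 = $626,500
First $159,000 at 45% = $71,550.00
Next $123,000 at 41% = $50,430.00
Next $198,500 at 34% = $67,490.00
Remaining $146,000 at 30% = $43,800.00
Fee: $71,550.00 + $50,430.00 + $67,490.00 + $43,800.00 = $233,270.00
Referral share: 20% of $233,270.00 = $46,654.00; lead counsel retains $233,270.00 − $46,654.00 = $186,616.00.

$186,616.00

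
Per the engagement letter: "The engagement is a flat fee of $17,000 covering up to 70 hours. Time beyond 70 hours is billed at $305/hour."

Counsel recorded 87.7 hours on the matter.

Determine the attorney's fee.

$22,398.50

Flat fee: $17,000.00
Excess hours: 87.7 − 70 = 17.7
Overrun: 17.7 × $305 = $5,398.50
Total: $17,000.00 + $5,398.50 = $22,398.50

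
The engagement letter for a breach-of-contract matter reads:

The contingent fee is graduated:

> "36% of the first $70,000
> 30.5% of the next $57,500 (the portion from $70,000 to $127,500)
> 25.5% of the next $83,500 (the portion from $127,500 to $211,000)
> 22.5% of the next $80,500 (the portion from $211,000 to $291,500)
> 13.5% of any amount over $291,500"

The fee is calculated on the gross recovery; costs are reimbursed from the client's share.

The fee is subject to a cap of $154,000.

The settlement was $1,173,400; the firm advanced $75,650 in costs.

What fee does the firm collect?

$154,000.00

Fee base is the gross recovery, $1,173,400; costs are reimbursed separately.
First $70,000 at 36% = $25,200.00
Next $57,500 at 30.5% = $17,537.50
Next $83,500 at 25.5% = $21,292.50
Next $80,500 at 22.5% = $18,112.50
Remaining $881,900 at 13.5% = $119,056.50
Fee: $25,200.00 + $17,537.50 + $21,292.50 + $18,112.50 + $119,056.50 = $201,199.00
$201,199.00 exceeds the $154,000 cap, so the fee is capped at $154,000.00.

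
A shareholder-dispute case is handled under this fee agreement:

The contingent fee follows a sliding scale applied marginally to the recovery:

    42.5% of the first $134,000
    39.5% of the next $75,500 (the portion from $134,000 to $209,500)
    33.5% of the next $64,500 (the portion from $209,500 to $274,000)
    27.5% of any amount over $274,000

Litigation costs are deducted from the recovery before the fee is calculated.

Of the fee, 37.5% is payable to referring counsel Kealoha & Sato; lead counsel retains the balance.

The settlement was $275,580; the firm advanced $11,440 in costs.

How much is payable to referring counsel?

$39,403.84

Fee base (net of costs): $275,580 − $11,440 = $264,140
First $134,000 at 42.5% = $56,950.00
Next $75,500 at 39.5% = $29,822.50
Remaining $54,640 at 33.5% = $18,304.40
Fee: $56,950.00 + $29,822.50 + $18,304.40 = $105,076.90
Referral share: 37.5% of $105,076.90 = $39,403.84; lead counsel retains $105,076.90 − $39,403.84 = $65,673.06.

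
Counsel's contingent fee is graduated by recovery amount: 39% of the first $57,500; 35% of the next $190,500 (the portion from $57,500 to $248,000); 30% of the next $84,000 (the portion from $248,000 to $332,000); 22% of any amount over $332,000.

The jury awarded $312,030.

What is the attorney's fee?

First $57,500 at 39% = $22,425.00
Next $190,500 at 35% = $66,675.00
Remaining $64,030 at 30% = $19,209.00
Fee: $22,425.00 + $66,675.00 + $19,209.00 = $108,309.00

$108,309.00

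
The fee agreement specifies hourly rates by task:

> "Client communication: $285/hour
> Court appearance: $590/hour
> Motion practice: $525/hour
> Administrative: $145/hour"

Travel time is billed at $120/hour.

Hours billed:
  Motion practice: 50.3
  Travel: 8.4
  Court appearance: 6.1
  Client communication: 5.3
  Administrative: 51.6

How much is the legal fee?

$40,007.00

Client communication: 5.3 × $285 = $1,510.50
Court appearance: 6.1 × $590 = $3,599.00
Motion practice: 50.3 × $525 = $26,407.50
Administrative: 51.6 × $145 = $7,482.00
Subtotal: $1,510.50 + $3,599.00 + $26,407.50 + $7,482.00 = $38,999.00
Travel: 8.4 × $120 = $1,008.00
Total: $38,999.00 + $1,008.00 = $40,007.00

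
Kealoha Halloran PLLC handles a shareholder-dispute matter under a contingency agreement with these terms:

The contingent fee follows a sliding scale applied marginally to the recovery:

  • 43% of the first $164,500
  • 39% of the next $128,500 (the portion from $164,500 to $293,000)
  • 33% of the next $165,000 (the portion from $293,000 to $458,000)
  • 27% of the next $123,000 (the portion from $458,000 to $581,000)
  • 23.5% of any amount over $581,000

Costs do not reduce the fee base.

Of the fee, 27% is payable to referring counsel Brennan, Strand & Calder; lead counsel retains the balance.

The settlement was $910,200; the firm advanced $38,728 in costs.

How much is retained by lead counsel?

Fee base is the gross recovery, $910,200; costs are reimbursed separately.
First $164,500 at 43% = $70,735.00
Next $128,500 at 39% = $50,115.00
Next $165,000 at 33% = $54,450.00
Next $123,000 at 27% = $33,210.00
Remaining $329,200 at 23.5% = $77,362.00
Fee: $70,735.00 + $50,115.00 + $54,450.00 + $33,210.00 + $77,362.00 = $285,872.00
Referral share: 27% of $285,872.00 = $77,185.44; lead counsel retains $285,872.00 − $77,185.44 = $208,686.56.

$208,686.56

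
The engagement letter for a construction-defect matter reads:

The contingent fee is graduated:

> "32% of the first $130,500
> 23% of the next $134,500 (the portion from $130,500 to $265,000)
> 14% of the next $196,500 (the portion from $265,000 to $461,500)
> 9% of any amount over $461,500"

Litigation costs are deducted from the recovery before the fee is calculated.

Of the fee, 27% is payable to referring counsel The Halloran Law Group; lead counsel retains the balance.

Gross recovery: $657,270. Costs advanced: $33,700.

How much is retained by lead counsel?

Fee base (net of costs): $657,270 − $33,700 = $623,570
First $130,500 at 32% = $41,760.00
Next $134,500 at 23% = $30,935.00
Next $196,500 at 14% = $27,510.00
Remaining $162,070 at 9% = $14,586.30
Fee: $41,760.00 + $30,935.00 + $27,510.00 + $14,586.30 = $114,791.30
Referral share: 27% of $114,791.30 = $30,993.65; lead counsel retains $114,791.30 − $30,993.65 = $83,797.65.

$83,797.65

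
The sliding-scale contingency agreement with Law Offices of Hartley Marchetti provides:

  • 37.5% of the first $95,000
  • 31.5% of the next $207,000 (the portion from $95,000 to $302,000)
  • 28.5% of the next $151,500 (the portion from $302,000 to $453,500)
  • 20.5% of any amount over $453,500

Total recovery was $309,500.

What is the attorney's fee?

First $95,000 at 37.5% = $35,625.00
Next $207,000 at 31.5% = $65,205.00
Remaining $7,500 at 28.5% = $2,137.50
Fee: $35,625.00 + $65,205.00 + $2,137.50 = $102,967.50

$102,967.50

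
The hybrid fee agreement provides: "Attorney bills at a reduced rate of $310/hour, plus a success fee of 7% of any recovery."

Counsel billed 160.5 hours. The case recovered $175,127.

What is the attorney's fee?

$62,013.89

Hourly: 160.5 × $310 = $49,755.00
Success fee: 7% of $175,127 = $12,258.89
Total: $49,755.00 + $12,258.89 = $62,013.89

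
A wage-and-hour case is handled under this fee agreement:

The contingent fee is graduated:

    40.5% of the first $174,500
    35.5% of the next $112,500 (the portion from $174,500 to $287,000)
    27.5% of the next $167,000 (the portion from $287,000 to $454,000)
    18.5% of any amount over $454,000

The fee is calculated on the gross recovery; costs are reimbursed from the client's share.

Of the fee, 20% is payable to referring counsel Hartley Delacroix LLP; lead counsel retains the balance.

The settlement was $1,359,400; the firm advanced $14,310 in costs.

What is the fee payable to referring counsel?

Fee base is the gross recovery, $1,359,400; costs are reimbursed separately.
First $174,500 at 40.5% = $70,672.50
Next $112,500 at 35.5% = $39,937.50
Next $167,000 at 27.5% = $45,925.00
Remaining $905,400 at 18.5% = $167,499.00
Fee: $70,672.50 + $39,937.50 + $45,925.00 + $167,499.00 = $324,034.00
Referral share: 20% of $324,034.00 = $64,806.80; lead counsel retains $324,034.00 − $64,806.80 = $259,227.20.

$64,806.80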